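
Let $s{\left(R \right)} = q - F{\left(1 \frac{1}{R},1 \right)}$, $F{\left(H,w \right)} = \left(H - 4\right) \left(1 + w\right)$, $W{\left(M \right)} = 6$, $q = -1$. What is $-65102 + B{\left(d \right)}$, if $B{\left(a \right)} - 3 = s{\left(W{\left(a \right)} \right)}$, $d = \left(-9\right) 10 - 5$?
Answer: $- \frac{195277}{3} \approx -65092.0$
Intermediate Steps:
$F{\left(H,w \right)} = \left(1 + w\right) \left(-4 + H\right)$ ($F{\left(H,w \right)} = \left(-4 + H\right) \left(1 + w\right) = \left(1 + w\right) \left(-4 + H\right)$)
$s{\left(R \right)} = 7 - \frac{2}{R}$ ($s{\left(R \right)} = -1 - \left(-4 + 1 \frac{1}{R} - 4 + 1 \frac{1}{R} 1\right) = -1 - \left(-4 + \frac{1}{R} - 4 + \frac{1}{R} 1\right) = -1 - \left(-4 + \frac{1}{R} - 4 + \frac{1}{R}\right) = -1 - \left(-8 + \frac{2}{R}\right) = -1 + \left(8 - \frac{2}{R}\right) = 7 - \frac{2}{R}$)
$d = -95$ ($d = -90 - 5 = -95$)
$B{\left(a \right)} = \frac{29}{3}$ ($B{\left(a \right)} = 3 + \left(7 - \frac{2}{6}\right) = 3 + \left(7 - \frac{1}{3}\right) = 3 + \frac{20}{3} = \frac{29}{3}$)
$-65102 + B{\left(d \right)} = -65102 + \frac{29}{3} = - \frac{195277}{3}$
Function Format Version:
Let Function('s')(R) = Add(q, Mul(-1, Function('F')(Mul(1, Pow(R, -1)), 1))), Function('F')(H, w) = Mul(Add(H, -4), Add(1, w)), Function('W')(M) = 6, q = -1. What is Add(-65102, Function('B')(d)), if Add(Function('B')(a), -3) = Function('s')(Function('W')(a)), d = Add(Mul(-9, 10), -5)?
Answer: Rational(-195277, 3) ≈ -65092.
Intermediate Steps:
Function('F')(H, w) = Mul(Add(1, w), Add(-4, H)) (Function('F')(H, w) = Mul(Add(-4, H), Add(1, w)) = Mul(Add(1, w), Add(-4, H)))
Function('s')(R) = Add(7, Mul(-2, Pow(R, -1))) (Function('s')(R) = Add(-1, Mul(-1, Add(-4, Mul(1, Pow(R, -1)), Mul(-4, 1), Mul(Mul(1, Pow(R, -1)), 1)))) = Add(-1, Mul(-1, Add(-4, Pow(R, -1), -4, Mul(Pow(R, -1), 1)))) = Add(-1, Mul(-1, Add(-4, Pow(R, -1), -4, Pow(R, -1)))) = Add(-1, Mul(-1, Add(-8, Mul(2, Pow(R, -1))))) = Add(-1, Add(8, Mul(-2, Pow(R, -1)))) = Add(7, Mul(-2, Pow(R, -1))))
d = -95 (d = Add(-90, -5) = -95)
Function('B')(a) = Rational(29, 3) (Function('B')(a) = Add(3, Add(7, Mul(-2, Pow(6, -1)))) = Add(3, Add(7, Mul(-2, Rational(1, 6)))) = Add(3, Add(7, Rational(-1, 3))) = Add(3, Rational(20, 3)) = Rational(29, 3))
Add(-65102, Function('B')(d)) = Add(-65102, Rational(29, 3)) = Rational(-195277, 3)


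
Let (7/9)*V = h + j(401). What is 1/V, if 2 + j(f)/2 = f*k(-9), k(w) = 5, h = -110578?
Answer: -7/959148 ≈ -7.2981e-6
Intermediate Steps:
j(f) = -4 + 10*f (j(f) = -4 + 2*(f*5) = -4 + 2*(5*f) = -4 + 10*f)
V = -959148/7 (V = 9*(-110578 + (-4 + 10*401))/7 = 9*(-110578 + (-4 + 4010))/7 = 9*(-110578 + 4006)/7 = (9/7)*(-106572) = -959148/7 ≈ -1.3702e+5)
1/V = 1/(-959148/7) = -7/959148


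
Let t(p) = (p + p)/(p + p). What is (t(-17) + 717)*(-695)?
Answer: -499010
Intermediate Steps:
t(p) = 1 (t(p) = (2*p)/((2*p)) = (2*p)*(1/(2*p)) = 1)
(t(-17) + 717)*(-695) = (1 + 717)*(-695) = 718*(-695) = -499010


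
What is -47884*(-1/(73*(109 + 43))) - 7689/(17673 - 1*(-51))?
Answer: 31807453/8194396 ≈ 3.8816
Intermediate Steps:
-47884*(-1/(73*(109 + 43))) - 7689/(17673 - 1*(-51)) = -47884/(152*(-73)) - 7689/(17673 + 51) = -47884/(-11096) - 7689/17724 = -47884*(-1/11096) - 7689*1/17724 = 11971/2774 - 2563/5908 = 31807453/8194396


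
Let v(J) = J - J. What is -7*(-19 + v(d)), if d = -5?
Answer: 133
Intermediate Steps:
v(J) = 0
-7*(-19 + v(d)) = -7*(-19 + 0) = -7*(-19) = 133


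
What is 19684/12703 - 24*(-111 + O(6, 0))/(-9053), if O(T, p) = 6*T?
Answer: 155333852/115000259 ≈ 1.3507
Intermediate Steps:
19684/12703 - 24*(-111 + O(6, 0))/(-9053) = 19684/12703 - 24*(-111 + 6*6)/(-9053) = 19684*(1/12703) - 24*(-111 + 36)*(-1/9053) = 19684/12703 - 24*(-75)*(-1/9053) = 19684/12703 + 1800*(-1/9053) = 19684/12703 - 1800/9053 = 155333852/115000259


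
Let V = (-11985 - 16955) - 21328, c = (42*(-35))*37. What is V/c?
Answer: 8378/9065 ≈ 0.92421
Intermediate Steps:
c = -54390 (c = -1470*37 = -54390)
V = -50268 (V = -28940 - 21328 = -50268)
V/c = -50268/(-54390) = -50268*(-1/54390) = 8378/9065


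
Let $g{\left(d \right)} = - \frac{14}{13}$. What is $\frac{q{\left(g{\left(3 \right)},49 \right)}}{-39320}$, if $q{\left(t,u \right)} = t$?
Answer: $\frac{7}{255580} \approx 2.7389 \cdot 10^{-5}$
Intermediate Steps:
$g{\left(d \right)} = - \frac{14}{13}$ ($g{\left(d \right)} = \left(-14\right) \frac{1}{13} = - \frac{14}{13}$)
$\frac{q{\left(g{\left(3 \right)},49 \right)}}{-39320} = - \frac{14}{13 \left(-39320\right)} = \left(- \frac{14}{13}\right) \left(- \frac{1}{39320}\right) = \frac{7}{255580}$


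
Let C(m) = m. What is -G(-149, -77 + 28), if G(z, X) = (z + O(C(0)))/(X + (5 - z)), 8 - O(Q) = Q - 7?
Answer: 134/105 ≈ 1.2762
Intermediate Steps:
O(Q) = 15 - Q (O(Q) = 8 - (Q - 7) = 8 - (-7 + Q) = 8 + (7 - Q) = 15 - Q)
G(z, X) = (15 + z)/(5 + X - z) (G(z, X) = (z + (15 - 1*0))/(X + (5 - z)) = (z + (15 + 0))/(5 + X - z) = (z + 15)/(5 + X - z) = (15 + z)/(5 + X - z))
-G(-149, -77 + 28) = -(15 - 149)/(5 + (-77 + 28) - 1*(-149)) = -(-134)/(5 - 49 + 149) = -(-134)/105 = -1*(-134/105) = 134/105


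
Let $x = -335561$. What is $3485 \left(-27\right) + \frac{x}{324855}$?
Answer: $- \frac{30567566786}{324855} \approx -94096.0$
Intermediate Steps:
$3485 \left(-27\right) + \frac{x}{324855} = 3485 \left(-27\right) - \frac{335561}{324855} = -94095 - \frac{335561}{324855} = - \frac{30567566786}{324855}$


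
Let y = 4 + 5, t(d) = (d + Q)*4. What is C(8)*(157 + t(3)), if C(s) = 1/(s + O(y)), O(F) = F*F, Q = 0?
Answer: 169/89 ≈ 1.8989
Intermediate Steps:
t(d) = 4*d (t(d) = (d + 0)*4 = d*4 = 4*d)
y = 9
O(F) = F²
C(s) = 1/(81 + s) (C(s) = 1/(s + 9²) = 1/(s + 81) = 1/(81 + s))
C(8)*(157 + t(3)) = (157 + 4*3)/(81 + 8) = (157 + 12)/89 = (1/89)*169 = 169/89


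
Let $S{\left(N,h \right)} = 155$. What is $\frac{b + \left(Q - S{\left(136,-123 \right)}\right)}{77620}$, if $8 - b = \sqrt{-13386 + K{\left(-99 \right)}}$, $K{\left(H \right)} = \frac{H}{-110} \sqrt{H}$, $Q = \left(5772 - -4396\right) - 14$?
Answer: $\frac{10007}{77620} - \frac{\sqrt{-1338600 + 270 i \sqrt{11}}}{776200} \approx 0.12892 - 0.0014906 i$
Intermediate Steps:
$Q = 10154$ ($Q = \left(5772 + 4396\right) - 14 = 10168 - 14 = 10154$)
$K{\left(H \right)} = - \frac{H^{\frac{3}{2}}}{110}$ ($K{\left(H \right)} = H \left(- \frac{1}{110}\right) \sqrt{H} = - \frac{H}{110} \sqrt{H} = - \frac{H^{\frac{3}{2}}}{110}$)
$b = 8 - \sqrt{-13386 + \frac{27 i \sqrt{11}}{10}}$ ($b = 8 - \sqrt{-13386 - \frac{\left(-99\right)^{\frac{3}{2}}}{110}} = 8 - \sqrt{-13386 - \frac{\left(-297\right) i \sqrt{11}}{110}} = 8 - \sqrt{-13386 + \frac{27 i \sqrt{11}}{10}} \approx 7.9613 - 115.7 i$)
$\frac{b + \left(Q - S{\left(136,-123 \right)}\right)}{77620} = \frac{\left(8 - \frac{\sqrt{-1338600 + 270 i \sqrt{11}}}{10}\right) + \left(10154 - 155\right)}{77620} = \left(\left(8 - \frac{\sqrt{-1338600 + 270 i \sqrt{11}}}{10}\right) + \left(10154 - 155\right)\right) \frac{1}{77620} = \left(\left(8 - \frac{\sqrt{-1338600 + 270 i \sqrt{11}}}{10}\right) + 9999\right) \frac{1}{77620} = \left(10007 - \frac{\sqrt{-1338600 + 270 i \sqrt{11}}}{10}\right) \frac{1}{77620} = \frac{10007}{77620} - \frac{\sqrt{-1338600 + 270 i \sqrt{11}}}{776200}$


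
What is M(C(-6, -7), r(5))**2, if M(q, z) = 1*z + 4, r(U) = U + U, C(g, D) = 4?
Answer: 196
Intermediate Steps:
r(U) = 2*U
M(q, z) = 4 + z (M(q, z) = z + 4 = 4 + z)
M(C(-6, -7), r(5))**2 = (4 + 2*5)**2 = (4 + 10)**2 = 14**2 = 196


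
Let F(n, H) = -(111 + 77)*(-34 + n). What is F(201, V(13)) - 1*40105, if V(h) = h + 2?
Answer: -71501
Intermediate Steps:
V(h) = 2 + h
F(n, H) = 6392 - 188*n (F(n, H) = -188*(-34 + n) = -(-6392 + 188*n) = 6392 - 188*n)
F(201, V(13)) - 1*40105 = (6392 - 188*201) - 1*40105 = (6392 - 37788) - 40105 = -31396 - 40105 = -71501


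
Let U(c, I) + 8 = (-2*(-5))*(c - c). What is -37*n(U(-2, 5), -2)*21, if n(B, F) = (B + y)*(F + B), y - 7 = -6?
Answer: -54390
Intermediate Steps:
y = 1 (y = 7 - 6 = 1)
U(c, I) = -8 (U(c, I) = -8 + (-2*(-5))*(c - c) = -8 + 10*0 = -8 + 0 = -8)
n(B, F) = (1 + B)*(B + F) (n(B, F) = (B + 1)*(F + B) = (1 + B)*(B + F))
-37*n(U(-2, 5), -2)*21 = -37*(-8 - 2 + (-8)² - 8*(-2))*21 = -37*(-8 - 2 + 64 + 16)*21 = -37*70*21 = -2590*21 = -54390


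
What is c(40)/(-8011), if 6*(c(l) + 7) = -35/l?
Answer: 343/384528 ≈ 0.00089200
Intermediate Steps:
c(l) = -7 - 35/(6*l) (c(l) = -7 + (-35/l)/6 = -7 - 35/(6*l))
c(40)/(-8011) = (-7 - 35/6/40)/(-8011) = (-7 - 35/6*1/40)*(-1/8011) = (-7 - 7/48)*(-1/8011) = -343/48*(-1/8011) = 343/384528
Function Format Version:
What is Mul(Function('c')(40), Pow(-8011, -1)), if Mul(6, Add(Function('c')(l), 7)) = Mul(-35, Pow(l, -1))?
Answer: Rational(343, 384528) ≈ 0.00089200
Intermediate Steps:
Function('c')(l) = Add(-7, Mul(Rational(-35, 6), Pow(l, -1))) (Function('c')(l) = Add(-7, Mul(Rational(1, 6), Mul(-35, Pow(l, -1)))) = Add(-7, Mul(Rational(-35, 6), Pow(l, -1))))
Mul(Function('c')(40), Pow(-8011, -1)) = Mul(Add(-7, Mul(Rational(-35, 6), Pow(40, -1))), Pow(-8011, -1)) = Mul(Add(-7, Mul(Rational(-35, 6), Rational(1, 40))), Rational(-1, 8011)) = Mul(Add(-7, Rational(-7, 48)), Rational(-1, 8011)) = Mul(Rational(-343, 48), Rational(-1, 8011)) = Rational(343, 384528)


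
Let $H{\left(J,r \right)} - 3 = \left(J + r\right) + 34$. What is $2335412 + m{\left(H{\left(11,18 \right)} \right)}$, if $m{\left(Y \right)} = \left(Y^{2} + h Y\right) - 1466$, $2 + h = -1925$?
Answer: $2211120$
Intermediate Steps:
$h = -1927$ ($h = -2 - 1925 = -1927$)
$H{\left(J,r \right)} = 37 + J + r$ ($H{\left(J,r \right)} = 3 + \left(\left(J + r\right) + 34\right) = 3 + \left(34 + J + r\right) = 37 + J + r$)
$m{\left(Y \right)} = -1466 + Y^{2} - 1927 Y$ ($m{\left(Y \right)} = \left(Y^{2} - 1927 Y\right) - 1466 = -1466 + Y^{2} - 1927 Y$)
$2335412 + m{\left(H{\left(11,18 \right)} \right)} = 2335412 - \left(1466 - \left(37 + 11 + 18\right)^{2} + 1927 \left(37 + 11 + 18\right)\right) = 2335412 - \left(128648 - 4356\right) = 2335412 - 124292 = 2211120$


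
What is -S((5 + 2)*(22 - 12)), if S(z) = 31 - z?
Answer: 39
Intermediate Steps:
-S((5 + 2)*(22 - 12)) = -(31 - (5 + 2)*(22 - 12)) = -(31 - 7*10) = -(31 - 1*70) = -(31 - 70) = -1*(-39) = 39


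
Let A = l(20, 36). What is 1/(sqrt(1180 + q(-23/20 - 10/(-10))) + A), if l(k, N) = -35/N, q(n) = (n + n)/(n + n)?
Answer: 1260/1529351 + 1296*sqrt(1181)/1529351 ≈ 0.029946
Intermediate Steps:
q(n) = 1 (q(n) = (2*n)/((2*n)) = (2*n)*(1/(2*n)) = 1)
A = -35/36 ≈ -0.97222
1/(sqrt(1180 + q(-23/20 - 10/(-10))) + A) = 1/(sqrt(1180 + 1) - 35/36) = 1/(sqrt(1181) - 35/36) = 1/(-35/36 + sqrt(1181))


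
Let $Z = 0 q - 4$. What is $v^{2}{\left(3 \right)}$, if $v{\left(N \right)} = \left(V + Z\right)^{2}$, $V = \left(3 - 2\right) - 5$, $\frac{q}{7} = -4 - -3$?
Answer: $4096$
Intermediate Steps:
$q = -7$ ($q = 7 \left(-4 - -3\right) = 7 \left(-4 + 3\right) = 7 \left(-1\right) = -7$)
$V = -4$ ($V = 1 - 5 = -4$)
$Z = -4$ ($Z = 0 \left(-7\right) - 4 = 0 - 4 = -4$)
$v{\left(N \right)} = 64$ ($v{\left(N \right)} = \left(-4 - 4\right)^{2} = \left(-8\right)^{2} = 64$)
$v^{2}{\left(3 \right)} = 64^{2} = 4096$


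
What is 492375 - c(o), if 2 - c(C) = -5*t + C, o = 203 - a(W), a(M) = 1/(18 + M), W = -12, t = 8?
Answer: 2955215/6 ≈ 4.9254e+5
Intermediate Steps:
o = 1217/6 (o = 203 - 1/(18 - 12) = 203 - 1/6 = 203 - 1*⅙ = 203 - ⅙ = 1217/6 ≈ 202.83)
c(C) = 42 - C (c(C) = 2 - (-5*8 + C) = 2 - (-40 + C) = 2 + (40 - C) = 42 - C)
492375 - c(o) = 492375 - (42 - 1*1217/6) = 492375 - (42 - 1217/6) = 492375 - 1*(-965/6) = 492375 + 965/6 = 2955215/6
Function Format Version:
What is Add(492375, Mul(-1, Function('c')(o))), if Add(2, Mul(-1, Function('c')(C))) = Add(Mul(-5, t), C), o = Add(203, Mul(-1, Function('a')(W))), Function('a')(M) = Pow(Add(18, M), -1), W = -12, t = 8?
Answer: Rational(2955215, 6) ≈ 4.9254e+5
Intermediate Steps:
o = Rational(1217, 6) (o = Add(203, Mul(-1, Pow(Add(18, -12), -1))) = Add(203, Mul(-1, Pow(6, -1))) = Add(203, Mul(-1, Rational(1, 6))) = Add(203, Rational(-1, 6)) = Rational(1217, 6) ≈ 202.83)
Function('c')(C) = Add(42, Mul(-1, C)) (Function('c')(C) = Add(2, Mul(-1, Add(Mul(-5, 8), C))) = Add(2, Mul(-1, Add(-40, C))) = Add(2, Add(40, Mul(-1, C))) = Add(42, Mul(-1, C)))
Add(492375, Mul(-1, Function('c')(o))) = Add(492375, Mul(-1, Add(42, Mul(-1, Rational(1217, 6))))) = Add(492375, Mul(-1, Add(42, Rational(-1217, 6)))) = Add(492375, Mul(-1, Rational(-965, 6))) = Add(492375, Rational(965, 6)) = Rational(2955215, 6)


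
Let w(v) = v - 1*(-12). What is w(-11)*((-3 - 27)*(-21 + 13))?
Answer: 240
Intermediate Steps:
w(v) = 12 + v (w(v) = v + 12 = 12 + v)
w(-11)*((-3 - 27)*(-21 + 13)) = (12 - 11)*((-3 - 27)*(-21 + 13)) = 1*(-30*(-8)) = 1*240 = 240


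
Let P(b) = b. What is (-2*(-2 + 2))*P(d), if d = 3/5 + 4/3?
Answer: 0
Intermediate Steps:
d = 29/15 (d = 3*(⅕) + 4*(⅓) = ⅗ + 4/3 = 29/15 ≈ 1.9333)
(-2*(-2 + 2))*P(d) = -2*(-2 + 2)*(29/15) = -2*0*(29/15) = 0*(29/15) = 0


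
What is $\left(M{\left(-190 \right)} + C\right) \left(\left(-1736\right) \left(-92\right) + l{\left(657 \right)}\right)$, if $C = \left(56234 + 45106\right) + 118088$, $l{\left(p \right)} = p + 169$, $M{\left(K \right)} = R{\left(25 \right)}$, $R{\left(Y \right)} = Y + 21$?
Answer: $35233917012$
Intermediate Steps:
$R{\left(Y \right)} = 21 + Y$
$M{\left(K \right)} = 46$ ($M{\left(K \right)} = 21 + 25 = 46$)
$l{\left(p \right)} = 169 + p$
$C = 219428$ ($C = 101340 + 118088 = 219428$)
$\left(M{\left(-190 \right)} + C\right) \left(\left(-1736\right) \left(-92\right) + l{\left(657 \right)}\right) = \left(46 + 219428\right) \left(\left(-1736\right) \left(-92\right) + \left(169 + 657\right)\right) = 219474 \left(159712 + 826\right) = 219474 \cdot 160538 = 35233917012$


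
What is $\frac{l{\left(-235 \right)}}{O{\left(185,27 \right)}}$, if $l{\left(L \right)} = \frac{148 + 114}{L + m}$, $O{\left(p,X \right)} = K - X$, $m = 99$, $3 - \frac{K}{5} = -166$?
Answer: $- \frac{131}{55624} \approx -0.0023551$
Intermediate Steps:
$K = 845$ ($K = 15 - -830 = 15 + 830 = 845$)
$O{\left(p,X \right)} = 845 - X$
$l{\left(L \right)} = \frac{262}{99 + L}$ ($l{\left(L \right)} = \frac{148 + 114}{L + 99} = \frac{262}{99 + L}$)
$\frac{l{\left(-235 \right)}}{O{\left(185,27 \right)}} = \frac{262 \frac{1}{99 - 235}}{845 - 27} = \frac{262 \frac{1}{-136}}{845 - 27} = \frac{262 \left(- \frac{1}{136}\right)}{818} = \left(- \frac{131}{68}\right) \frac{1}{818} = - \frac{131}{55624}$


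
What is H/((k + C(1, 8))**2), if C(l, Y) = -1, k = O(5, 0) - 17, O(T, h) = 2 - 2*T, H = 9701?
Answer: 9701/676 ≈ 14.351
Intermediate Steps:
k = -25 (k = (2 - 2*5) - 17 = (2 - 10) - 17 = -8 - 17 = -25)
H/((k + C(1, 8))**2) = 9701/((-25 - 1)**2) = 9701/((-26)**2) = 9701/676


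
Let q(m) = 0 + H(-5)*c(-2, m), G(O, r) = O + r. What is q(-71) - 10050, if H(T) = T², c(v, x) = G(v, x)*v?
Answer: -6400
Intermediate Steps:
c(v, x) = v*(v + x) (c(v, x) = (v + x)*v = v*(v + x))
q(m) = 100 - 50*m (q(m) = 0 + (-5)²*(-2*(-2 + m)) = 0 + 25*(4 - 2*m) = 0 + (100 - 50*m) = 100 - 50*m)
q(-71) - 10050 = (100 - 50*(-71)) - 10050 = (100 + 3550) - 10050 = 3650 - 10050 = -6400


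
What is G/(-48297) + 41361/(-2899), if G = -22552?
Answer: -1932233969/140013003 ≈ -13.800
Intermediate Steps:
G/(-48297) + 41361/(-2899) = -22552/(-48297) + 41361/(-2899) = -22552*(-1/48297) + 41361*(-1/2899) = 22552/48297 - 41361/2899 = -1932233969/140013003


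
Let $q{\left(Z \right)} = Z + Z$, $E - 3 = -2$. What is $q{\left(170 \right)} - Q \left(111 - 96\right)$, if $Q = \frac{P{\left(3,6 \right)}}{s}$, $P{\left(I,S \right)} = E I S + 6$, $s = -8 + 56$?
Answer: $\frac{665}{2} \approx 332.5$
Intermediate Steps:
$s = 48$
$E = 1$ ($E = 3 - 2 = 1$)
$P{\left(I,S \right)} = 6 + I S$ ($P{\left(I,S \right)} = 1 I S + 6 = I S + 6 = 6 + I S$)
$Q = \frac{1}{2}$ ($Q = \frac{6 + 3 \cdot 6}{48} = \left(6 + 18\right) \frac{1}{48} = 24 \cdot \frac{1}{48} = \frac{1}{2} \approx 0.5$)
$q{\left(Z \right)} = 2 Z$
$q{\left(170 \right)} - Q \left(111 - 96\right) = 2 \cdot 170 - \frac{111 - 96}{2} = 340 - \frac{1}{2} \cdot 15 = 340 - \frac{15}{2} = \frac{665}{2}$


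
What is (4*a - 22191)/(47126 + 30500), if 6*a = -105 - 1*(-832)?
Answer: -65119/232878 ≈ -0.27963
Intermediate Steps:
a = 727/6 (a = (-105 - 1*(-832))/6 = (-105 + 832)/6 = (1/6)*727 = 727/6 ≈ 121.17)
(4*a - 22191)/(47126 + 30500) = (4*(727/6) - 22191)/(47126 + 30500) = (1454/3 - 22191)/77626 = -65119/3*1/77626 = -65119/232878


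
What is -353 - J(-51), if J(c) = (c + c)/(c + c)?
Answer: -354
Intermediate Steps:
J(c) = 1 (J(c) = (2*c)/((2*c)) = (2*c)*(1/(2*c)) = 1)
-353 - J(-51) = -353 - 1*1 = -353 - 1 = -354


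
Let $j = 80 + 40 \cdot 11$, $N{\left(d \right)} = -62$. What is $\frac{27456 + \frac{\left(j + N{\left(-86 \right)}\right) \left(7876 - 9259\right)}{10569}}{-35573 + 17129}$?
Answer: $- \frac{1664075}{1120314} \approx -1.4854$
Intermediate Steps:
$j = 520$ ($j = 80 + 440 = 520$)
$\frac{27456 + \frac{\left(j + N{\left(-86 \right)}\right) \left(7876 - 9259\right)}{10569}}{-35573 + 17129} = \frac{27456 + \frac{\left(520 - 62\right) \left(7876 - 9259\right)}{10569}}{-35573 + 17129} = \frac{27456 + 458 \left(-1383\right) \frac{1}{10569}}{-18444} = \left(27456 - \frac{211138}{3523}\right) \left(- \frac{1}{18444}\right) = \frac{96516350}{3523} \left(- \frac{1}{18444}\right) = - \frac{1664075}{1120314}$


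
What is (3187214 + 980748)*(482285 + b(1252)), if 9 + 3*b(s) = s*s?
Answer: 12563696254700/3 ≈ 4.1879e+12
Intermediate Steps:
b(s) = -3 + s**2/3 (b(s) = -3 + (s*s)/3 = -3 + s**2/3)
(3187214 + 980748)*(482285 + b(1252)) = (3187214 + 980748)*(482285 + (-3 + (1/3)*1252**2)) = 4167962*(482285 + (-3 + (1/3)*1567504)) = 4167962*(482285 + (-3 + 1567504/3)) = 4167962*(482285 + 1567495/3) = 4167962*(3014350/3) = 12563696254700/3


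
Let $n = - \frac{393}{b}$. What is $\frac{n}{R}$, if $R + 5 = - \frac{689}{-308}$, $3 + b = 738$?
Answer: $\frac{5764}{29785} \approx 0.19352$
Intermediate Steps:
$b = 735$ ($b = -3 + 738 = 735$)
$R = - \frac{851}{308}$ ($R = -5 - \frac{689}{-308} = -5 - - \frac{689}{308} = -5 + \frac{689}{308} = - \frac{851}{308} \approx -2.763$)
$n = - \frac{131}{245}$ ($n = - \frac{393}{735} = \left(-393\right) \frac{1}{735} = - \frac{131}{245} \approx -0.53469$)
$\frac{n}{R} = - \frac{131}{245 \left(- \frac{851}{308}\right)} = \left(- \frac{131}{245}\right) \left(- \frac{308}{851}\right) = \frac{5764}{29785}$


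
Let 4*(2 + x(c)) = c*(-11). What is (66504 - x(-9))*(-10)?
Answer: -1329625/2 ≈ -6.6481e+5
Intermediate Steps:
x(c) = -2 - 11*c/4 (x(c) = -2 + (c*(-11))/4 = -2 + (-11*c)/4 = -2 - 11*c/4)
(66504 - x(-9))*(-10) = (66504 - (-2 - 11/4*(-9)))*(-10) = (66504 - (-2 + 99/4))*(-10) = (66504 - 1*91/4)*(-10) = (66504 - 91/4)*(-10) = (265925/4)*(-10) = -1329625/2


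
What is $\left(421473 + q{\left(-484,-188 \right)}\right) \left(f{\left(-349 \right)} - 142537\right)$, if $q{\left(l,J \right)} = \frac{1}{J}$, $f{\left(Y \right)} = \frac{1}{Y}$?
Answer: $- \frac{1970836769360561}{32806} \approx -6.0075 \cdot 10^{10}$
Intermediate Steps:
$\left(421473 + q{\left(-484,-188 \right)}\right) \left(f{\left(-349 \right)} - 142537\right) = \left(421473 + \frac{1}{-188}\right) \left(\frac{1}{-349} - 142537\right) = \left(421473 - \frac{1}{188}\right) \left(- \frac{1}{349} - 142537\right) = \frac{79236923 \left(- \frac{1}{349} - 142537\right)}{188} = \frac{79236923}{188} \left(- \frac{49745414}{349}\right) = - \frac{1970836769360561}{32806}$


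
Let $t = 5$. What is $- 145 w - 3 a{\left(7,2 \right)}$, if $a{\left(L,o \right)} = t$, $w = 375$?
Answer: $-54390$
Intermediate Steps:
$a{\left(L,o \right)} = 5$
$- 145 w - 3 a{\left(7,2 \right)} = \left(-145\right) 375 - 15 = -54375 - 15 = -54390$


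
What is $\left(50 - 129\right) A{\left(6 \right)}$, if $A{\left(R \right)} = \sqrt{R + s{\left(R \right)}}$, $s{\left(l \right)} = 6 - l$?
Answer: $- 79 \sqrt{6} \approx -193.51$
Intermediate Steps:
$A{\left(R \right)} = \sqrt{6}$ ($A{\left(R \right)} = \sqrt{R - \left(-6 + R\right)} = \sqrt{6}$)
$\left(50 - 129\right) A{\left(6 \right)} = \left(50 - 129\right) \sqrt{6} = - 79 \sqrt{6}$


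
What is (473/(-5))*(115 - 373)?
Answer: 122034/5 ≈ 24407.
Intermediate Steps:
(473/(-5))*(115 - 373) = (473*(-1/5))*(-258) = -473/5*(-258) = 122034/5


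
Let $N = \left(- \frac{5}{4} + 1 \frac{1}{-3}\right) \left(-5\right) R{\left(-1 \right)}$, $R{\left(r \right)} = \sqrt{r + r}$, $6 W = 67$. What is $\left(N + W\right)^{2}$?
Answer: $- \frac{47}{72} + \frac{6365 i \sqrt{2}}{36} \approx -0.65278 + 250.04 i$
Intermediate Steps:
$W = \frac{67}{6}$ ($W = \frac{1}{6} \cdot 67 = \frac{67}{6} \approx 11.167$)
$R{\left(r \right)} = \sqrt{2} \sqrt{r}$ ($R{\left(r \right)} = \sqrt{2 r} = \sqrt{2} \sqrt{r}$)
$N = \frac{95 i \sqrt{2}}{12}$ ($N = \left(- \frac{5}{4} + 1 \frac{1}{-3}\right) \left(-5\right) \sqrt{2} \sqrt{-1} = \left(\left(-5\right) \frac{1}{4} + 1 \left(- \frac{1}{3}\right)\right) \left(-5\right) \sqrt{2} i = \left(- \frac{5}{4} - \frac{1}{3}\right) \left(-5\right) i \sqrt{2} = \left(- \frac{19}{12}\right) \left(-5\right) i \sqrt{2} = \frac{95 i \sqrt{2}}{12} \approx 11.196 i$)
$\left(N + W\right)^{2} = \left(\frac{95 i \sqrt{2}}{12} + \frac{67}{6}\right)^{2} = \left(\frac{67}{6} + \frac{95 i \sqrt{2}}{12}\right)^{2}$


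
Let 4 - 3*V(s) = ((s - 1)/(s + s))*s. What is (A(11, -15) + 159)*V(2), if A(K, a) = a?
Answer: 168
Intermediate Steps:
V(s) = 3/2 - s/6 (V(s) = 4/3 - (s - 1)/(s + s)*s/3 = 4/3 - (-1 + s)/((2*s))*s/3 = 4/3 - (-1 + s)*(1/(2*s))*s/3 = 4/3 - (-1 + s)/(2*s)*s/3 = 4/3 - (-½ + s/2)/3 = 4/3 + (⅙ - s/6) = 3/2 - s/6)
(A(11, -15) + 159)*V(2) = (-15 + 159)*(3/2 - ⅙*2) = 144*(3/2 - ⅓) = 144*(7/6) = 168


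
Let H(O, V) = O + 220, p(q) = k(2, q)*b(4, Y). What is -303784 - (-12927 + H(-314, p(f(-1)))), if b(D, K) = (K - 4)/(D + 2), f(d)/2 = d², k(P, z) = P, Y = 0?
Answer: -290763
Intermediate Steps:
f(d) = 2*d²
b(D, K) = (-4 + K)/(2 + D)
p(q) = -4/3 (p(q) = 2*((-4 + 0)/(2 + 4)) = 2*(-4/6) = 2*((⅙)*(-4)) = 2*(-⅔) = -4/3)
H(O, V) = 220 + O
-303784 - (-12927 + H(-314, p(f(-1)))) = -303784 - (-12927 + (220 - 314)) = -303784 - (-12927 - 94) = -303784 - 1*(-13021) = -303784 + 13021 = -290763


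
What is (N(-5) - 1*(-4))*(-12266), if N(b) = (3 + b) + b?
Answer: 36798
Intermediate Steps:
N(b) = 3 + 2*b
(N(-5) - 1*(-4))*(-12266) = ((3 + 2*(-5)) - 1*(-4))*(-12266) = ((3 - 10) + 4)*(-12266) = (-7 + 4)*(-12266) = -3*(-12266) = 36798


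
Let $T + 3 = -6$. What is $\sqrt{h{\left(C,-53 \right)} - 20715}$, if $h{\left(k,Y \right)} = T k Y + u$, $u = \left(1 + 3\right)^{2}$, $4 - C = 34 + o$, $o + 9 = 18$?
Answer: $i \sqrt{39302} \approx 198.25 i$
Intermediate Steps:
$o = 9$ ($o = -9 + 18 = 9$)
$T = -9$ ($T = -3 - 6 = -9$)
$C = -39$ ($C = 4 - \left(34 + 9\right) = 4 - 43 = -39$)
$u = 16$ ($u = 4^{2} = 16$)
$h{\left(k,Y \right)} = 16 - 9 Y k$ ($h{\left(k,Y \right)} = - 9 k Y + 16 = - 9 Y k + 16 = 16 - 9 Y k$)
$\sqrt{h{\left(C,-53 \right)} - 20715} = \sqrt{\left(16 - \left(-477\right) \left(-39\right)\right) - 20715} = \sqrt{\left(16 - 18603\right) - 20715} = \sqrt{-18587 - 20715} = \sqrt{-39302} = i \sqrt{39302}$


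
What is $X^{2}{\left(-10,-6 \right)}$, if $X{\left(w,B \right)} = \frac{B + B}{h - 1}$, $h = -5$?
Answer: $4$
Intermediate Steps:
$X{\left(w,B \right)} = - \frac{B}{3}$ ($X{\left(w,B \right)} = \frac{B + B}{-5 - 1} = \frac{2 B}{-6} = 2 B \left(- \frac{1}{6}\right) = - \frac{B}{3}$)
$X^{2}{\left(-10,-6 \right)} = \left(\left(- \frac{1}{3}\right) \left(-6\right)\right)^{2} = 2^{2} = 4$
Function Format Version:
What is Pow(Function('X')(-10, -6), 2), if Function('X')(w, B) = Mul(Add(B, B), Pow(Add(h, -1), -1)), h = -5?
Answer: 4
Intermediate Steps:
Function('X')(w, B) = Mul(Rational(-1, 3), B) (Function('X')(w, B) = Mul(Add(B, B), Pow(Add(-5, -1), -1)) = Mul(Mul(2, B), Pow(-6, -1)) = Mul(Mul(2, B), Rational(-1, 6)) = Mul(Rational(-1, 3), B))
Pow(Function('X')(-10, -6), 2) = Pow(Mul(Rational(-1, 3), -6), 2) = Pow(2, 2) = 4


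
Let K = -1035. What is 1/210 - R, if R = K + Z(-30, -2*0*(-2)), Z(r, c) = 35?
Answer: 210001/210 ≈ 1000.0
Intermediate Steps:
R = -1000 (R = -1035 + 35 = -1000)
1/210 - R = 1/210 - 1*(-1000) = 1/210 + 1000 = 210001/210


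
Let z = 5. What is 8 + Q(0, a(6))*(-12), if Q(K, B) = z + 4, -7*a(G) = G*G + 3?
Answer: -100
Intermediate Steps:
a(G) = -3/7 - G²/7 (a(G) = -(G*G + 3)/7 = -(G² + 3)/7 = -(3 + G²)/7 = -3/7 - G²/7)
Q(K, B) = 9 (Q(K, B) = 5 + 4 = 9)
8 + Q(0, a(6))*(-12) = 8 + 9*(-12) = 8 - 108 = -100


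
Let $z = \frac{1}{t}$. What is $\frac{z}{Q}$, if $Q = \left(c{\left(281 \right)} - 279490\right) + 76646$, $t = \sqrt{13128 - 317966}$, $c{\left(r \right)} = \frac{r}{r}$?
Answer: $\frac{i \sqrt{304838}}{61834254434} \approx 8.929 \cdot 10^{-9} i$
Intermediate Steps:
$c{\left(r \right)} = 1$
$t = i \sqrt{304838}$ ($t = \sqrt{13128 - 317966} = \sqrt{-304838} = i \sqrt{304838} \approx 552.12 i$)
$Q = -202843$ ($Q = \left(1 - 279490\right) + 76646 = -279489 + 76646 = -202843$)
$z = - \frac{i \sqrt{304838}}{304838}$ ($z = \frac{1}{i \sqrt{304838}} = - \frac{i \sqrt{304838}}{304838} \approx - 0.0018112 i$)
$\frac{z}{Q} = \frac{\left(- \frac{1}{304838}\right) i \sqrt{304838}}{-202843} = - \frac{i \sqrt{304838}}{304838} \left(- \frac{1}{202843}\right) = \frac{i \sqrt{304838}}{61834254434}$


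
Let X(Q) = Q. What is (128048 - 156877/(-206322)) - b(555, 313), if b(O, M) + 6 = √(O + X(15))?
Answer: 26420514265/206322 - √570 ≈ 1.2803e+5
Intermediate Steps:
b(O, M) = -6 + √(15 + O) (b(O, M) = -6 + √(O + 15) = -6 + √(15 + O))
(128048 - 156877/(-206322)) - b(555, 313) = (128048 - 156877/(-206322)) - (-6 + √(15 + 555)) = (128048 - 156877*(-1/206322)) - (-6 + √570) = (128048 + 156877/206322) + (6 - √570) = 26419276333/206322 + (6 - √570) = 26420514265/206322 - √570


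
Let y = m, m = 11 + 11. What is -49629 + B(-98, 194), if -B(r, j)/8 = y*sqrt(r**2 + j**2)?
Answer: -49629 - 352*sqrt(11810) ≈ -87882.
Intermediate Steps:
m = 22
y = 22
B(r, j) = -176*sqrt(j**2 + r**2) (B(r, j) = -176*sqrt(r**2 + j**2) = -176*sqrt(j**2 + r**2))
-49629 + B(-98, 194) = -49629 - 176*sqrt(194**2 + (-98)**2) = -49629 - 176*sqrt(37636 + 9604) = -49629 - 352*sqrt(11810)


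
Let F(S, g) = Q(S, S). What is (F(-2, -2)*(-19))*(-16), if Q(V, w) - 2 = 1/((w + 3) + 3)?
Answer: 684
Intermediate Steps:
Q(V, w) = 2 + 1/(6 + w) (Q(V, w) = 2 + 1/((w + 3) + 3) = 2 + 1/((3 + w) + 3) = 2 + 1/(6 + w))
F(S, g) = (13 + 2*S)/(6 + S)
(F(-2, -2)*(-19))*(-16) = (((13 + 2*(-2))/(6 - 2))*(-19))*(-16) = (((13 - 4)/4)*(-19))*(-16) = (((¼)*9)*(-19))*(-16) = ((9/4)*(-19))*(-16) = -171/4*(-16) = 684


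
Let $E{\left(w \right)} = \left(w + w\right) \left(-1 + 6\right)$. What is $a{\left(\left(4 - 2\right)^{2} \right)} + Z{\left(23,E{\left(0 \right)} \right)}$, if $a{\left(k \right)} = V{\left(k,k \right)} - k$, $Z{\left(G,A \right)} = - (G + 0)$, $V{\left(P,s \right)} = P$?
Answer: $-23$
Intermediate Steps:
$E{\left(w \right)} = 10 w$ ($E{\left(w \right)} = 2 w 5 = 10 w$)
$Z{\left(G,A \right)} = - G$
$a{\left(k \right)} = 0$ ($a{\left(k \right)} = k - k = 0$)
$a{\left(\left(4 - 2\right)^{2} \right)} + Z{\left(23,E{\left(0 \right)} \right)} = 0 - 23 = -23$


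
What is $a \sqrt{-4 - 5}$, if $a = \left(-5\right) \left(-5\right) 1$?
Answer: $75 i \approx 75.0 i$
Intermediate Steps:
$a = 25$ ($a = 25 \cdot 1 = 25$)
$a \sqrt{-4 - 5} = 25 \sqrt{-4 - 5} = 25 \sqrt{-9} = 25 \cdot 3 i = 75 i$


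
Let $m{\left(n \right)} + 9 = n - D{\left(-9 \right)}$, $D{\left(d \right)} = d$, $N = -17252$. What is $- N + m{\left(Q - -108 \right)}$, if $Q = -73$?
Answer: $17287$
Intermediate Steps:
$m{\left(n \right)} = n$ ($m{\left(n \right)} = -9 + \left(n - -9\right) = -9 + \left(n + 9\right) = -9 + \left(9 + n\right) = n$)
$- N + m{\left(Q - -108 \right)} = \left(-1\right) \left(-17252\right) - -35 = 17252 + \left(-73 + 108\right) = 17252 + 35 = 17287$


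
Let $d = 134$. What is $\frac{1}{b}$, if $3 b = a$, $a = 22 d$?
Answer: $\frac{3}{2948} \approx 0.0010176$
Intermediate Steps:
$a = 2948$ ($a = 22 \cdot 134 = 2948$)
$b = \frac{2948}{3}$ ($b = \frac{1}{3} \cdot 2948 = \frac{2948}{3} \approx 982.67$)
$\frac{1}{b} = \frac{1}{\frac{2948}{3}} = \frac{3}{2948}$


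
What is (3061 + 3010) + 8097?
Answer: 14168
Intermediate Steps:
(3061 + 3010) + 8097 = 6071 + 8097 = 14168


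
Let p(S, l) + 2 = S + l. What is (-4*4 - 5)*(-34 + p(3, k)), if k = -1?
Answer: 714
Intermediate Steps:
p(S, l) = -2 + S + l (p(S, l) = -2 + (S + l) = -2 + S + l)
(-4*4 - 5)*(-34 + p(3, k)) = (-4*4 - 5)*(-34 + (-2 + 3 - 1)) = (-16 - 5)*(-34 + 0) = -21*(-34) = 714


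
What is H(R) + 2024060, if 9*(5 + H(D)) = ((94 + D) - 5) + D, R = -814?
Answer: 2023884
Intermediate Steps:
H(D) = 44/9 + 2*D/9 (H(D) = -5 + (((94 + D) - 5) + D)/9 = -5 + ((89 + D) + D)/9 = -5 + (89 + 2*D)/9 = -5 + (89/9 + 2*D/9) = 44/9 + 2*D/9)
H(R) + 2024060 = (44/9 + (2/9)*(-814)) + 2024060 = (44/9 - 1628/9) + 2024060 = -176 + 2024060 = 2023884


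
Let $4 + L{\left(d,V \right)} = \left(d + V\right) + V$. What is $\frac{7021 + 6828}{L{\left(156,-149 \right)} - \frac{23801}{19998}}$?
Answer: $- \frac{276952302}{2943509} \approx -94.089$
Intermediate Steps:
$L{\left(d,V \right)} = -4 + d + 2 V$ ($L{\left(d,V \right)} = -4 + \left(\left(d + V\right) + V\right) = -4 + \left(\left(V + d\right) + V\right) = -4 + \left(d + 2 V\right) = -4 + d + 2 V$)
$\frac{7021 + 6828}{L{\left(156,-149 \right)} - \frac{23801}{19998}} = \frac{7021 + 6828}{\left(-4 + 156 + 2 \left(-149\right)\right) - \frac{23801}{19998}} = \frac{13849}{\left(-4 + 156 - 298\right) - \frac{23801}{19998}} = \frac{13849}{-146 - \frac{23801}{19998}} = \frac{13849}{- \frac{2943509}{19998}} = 13849 \left(- \frac{19998}{2943509}\right) = - \frac{276952302}{2943509}$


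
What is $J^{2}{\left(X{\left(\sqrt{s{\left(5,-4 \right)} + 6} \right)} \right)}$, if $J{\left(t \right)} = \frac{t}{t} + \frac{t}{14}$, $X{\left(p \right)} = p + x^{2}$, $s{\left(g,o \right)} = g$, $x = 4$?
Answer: $\frac{\left(30 + \sqrt{11}\right)^{2}}{196} \approx 5.6633$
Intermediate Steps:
$X{\left(p \right)} = 16 + p$ ($X{\left(p \right)} = p + 4^{2} = p + 16 = 16 + p$)
$J{\left(t \right)} = 1 + \frac{t}{14}$ ($J{\left(t \right)} = 1 + t \frac{1}{14} = 1 + \frac{t}{14}$)
$J^{2}{\left(X{\left(\sqrt{s{\left(5,-4 \right)} + 6} \right)} \right)} = \left(1 + \frac{16 + \sqrt{5 + 6}}{14}\right)^{2} = \left(1 + \frac{16 + \sqrt{11}}{14}\right)^{2} = \left(1 + \left(\frac{8}{7} + \frac{\sqrt{11}}{14}\right)\right)^{2} = \left(\frac{15}{7} + \frac{\sqrt{11}}{14}\right)^{2}$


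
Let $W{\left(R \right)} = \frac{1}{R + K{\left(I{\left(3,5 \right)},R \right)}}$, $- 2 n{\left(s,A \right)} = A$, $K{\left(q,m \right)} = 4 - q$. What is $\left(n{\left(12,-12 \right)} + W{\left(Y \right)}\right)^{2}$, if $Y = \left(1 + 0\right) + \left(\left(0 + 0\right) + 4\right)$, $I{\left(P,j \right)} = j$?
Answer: $\frac{625}{16} \approx 39.063$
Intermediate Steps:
$n{\left(s,A \right)} = - \frac{A}{2}$
$Y = 5$ ($Y = 1 + \left(0 + 4\right) = 1 + 4 = 5$)
$W{\left(R \right)} = \frac{1}{-1 + R}$ ($W{\left(R \right)} = \frac{1}{R + \left(4 - 5\right)} = \frac{1}{R - 1} = \frac{1}{-1 + R}$)
$\left(n{\left(12,-12 \right)} + W{\left(Y \right)}\right)^{2} = \left(\left(- \frac{1}{2}\right) \left(-12\right) + \frac{1}{-1 + 5}\right)^{2} = \left(6 + \frac{1}{4}\right)^{2} = \left(\frac{25}{4}\right)^{2} = \frac{625}{16}$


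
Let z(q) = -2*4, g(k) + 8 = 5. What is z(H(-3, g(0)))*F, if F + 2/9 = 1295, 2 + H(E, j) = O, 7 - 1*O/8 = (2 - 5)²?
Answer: -93224/9 ≈ -10358.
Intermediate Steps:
g(k) = -3 (g(k) = -8 + 5 = -3)
O = -16 (O = 56 - 8*(2 - 5)² = 56 - 8*(-3)² = 56 - 8*9 = 56 - 72 = -16)
H(E, j) = -18 (H(E, j) = -2 - 16 = -18)
z(q) = -8
F = 11653/9 (F = -2/9 + 1295 = 11653/9 ≈ 1294.8)
z(H(-3, g(0)))*F = -8*11653/9 = -93224/9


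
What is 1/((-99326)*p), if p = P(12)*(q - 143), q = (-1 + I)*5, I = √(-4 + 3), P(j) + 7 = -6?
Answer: -74/14157779051 - 5*I/28315558102 ≈ -5.2268e-9 - 1.7658e-10*I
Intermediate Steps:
P(j) = -13 (P(j) = -7 - 6 = -13)
I
q = -5 + 5*I (q = (-1 + I)*5 = -5 + 5*I ≈ -5.0 + 5.0*I)
p = 1924 - 65*I (p = -13*((-5 + 5*I) - 143) = -13*(-148 + 5*I) = 1924 - 65*I ≈ 1924.0 - 65.0*I)
1/((-99326)*p) = 1/((-99326)*(1924 - 65*I)) = -(1924 + 65*I)/368102255326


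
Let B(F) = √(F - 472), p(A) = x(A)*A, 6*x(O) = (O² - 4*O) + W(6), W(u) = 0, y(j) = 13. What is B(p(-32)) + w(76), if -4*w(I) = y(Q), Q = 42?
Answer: -13/4 + 2*I*√1654 ≈ -3.25 + 81.339*I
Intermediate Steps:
w(I) = -13/4 (w(I) = -¼*13 = -13/4)
x(O) = -2*O/3 + O²/6 (x(O) = ((O² - 4*O) + 0)/6 = (O² - 4*O)/6 = -2*O/3 + O²/6)
p(A) = A²*(-4 + A)/6 (p(A) = (A*(-4 + A)/6)*A = A²*(-4 + A)/6)
B(F) = √(-472 + F)
B(p(-32)) + w(76) = √(-472 + (⅙)*(-32)²*(-4 - 32)) - 13/4 = √(-472 + (⅙)*1024*(-36)) - 13/4 = √(-472 - 6144) - 13/4 = √(-6616) - 13/4 = 2*I*√1654 - 13/4 = -13/4 + 2*I*√1654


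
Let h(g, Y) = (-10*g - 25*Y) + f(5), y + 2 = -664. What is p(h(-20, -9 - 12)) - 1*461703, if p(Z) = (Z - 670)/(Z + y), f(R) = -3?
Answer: -6463829/14 ≈ -4.6170e+5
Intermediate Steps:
y = -666 (y = -2 - 664 = -666)
h(g, Y) = -3 - 25*Y - 10*g (h(g, Y) = (-10*g - 25*Y) - 3 = (-25*Y - 10*g) - 3 = -3 - 25*Y - 10*g)
p(Z) = (-670 + Z)/(-666 + Z) (p(Z) = (Z - 670)/(Z - 666) = (-670 + Z)/(-666 + Z))
p(h(-20, -9 - 12)) - 1*461703 = (-670 + (-3 - 25*(-9 - 12) - 10*(-20)))/(-666 + (-3 - 25*(-9 - 12) - 10*(-20))) - 1*461703 = (-670 + (-3 - 25*(-21) + 200))/(-666 + (-3 - 25*(-21) + 200)) - 461703 = (-670 + (-3 + 525 + 200))/(-666 + (-3 + 525 + 200)) - 461703 = (-670 + 722)/(-666 + 722) - 461703 = 52/56 - 461703 = (1/56)*52 - 461703 = 13/14 - 461703 = -6463829/14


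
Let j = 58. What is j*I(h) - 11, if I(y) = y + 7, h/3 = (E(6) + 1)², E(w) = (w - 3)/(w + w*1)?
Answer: 5335/8 ≈ 666.88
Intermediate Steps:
E(w) = (-3 + w)/(2*w) (E(w) = (-3 + w)/(w + w) = (-3 + w)/((2*w)) = (-3 + w)*(1/(2*w)) = (-3 + w)/(2*w))
h = 75/16 (h = 3*((½)*(-3 + 6)/6 + 1)² = 3*((½)*(⅙)*3 + 1)² = 3*(¼ + 1)² = 3*(5/4)² = 3*(25/16) = 75/16 ≈ 4.6875)
I(y) = 7 + y
j*I(h) - 11 = 58*(7 + 75/16) - 11 = 58*(187/16) - 11 = 5423/8 - 11 = 5335/8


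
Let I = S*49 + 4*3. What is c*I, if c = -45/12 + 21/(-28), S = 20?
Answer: -4464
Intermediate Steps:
I = 992 (I = 20*49 + 4*3 = 980 + 12 = 992)
c = -9/2 (c = -45*1/12 + 21*(-1/28) = -15/4 - ¾ = -9/2 ≈ -4.5000)
c*I = -9/2*992 = -4464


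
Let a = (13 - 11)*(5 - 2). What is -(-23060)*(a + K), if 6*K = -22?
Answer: 161420/3 ≈ 53807.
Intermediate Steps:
K = -11/3 (K = (⅙)*(-22) = -11/3 ≈ -3.6667)
a = 6 (a = 2*3 = 6)
-(-23060)*(a + K) = -(-23060)*(6 - 11/3) = -(-23060)*7/3 = -1153*(-140/3) = 161420/3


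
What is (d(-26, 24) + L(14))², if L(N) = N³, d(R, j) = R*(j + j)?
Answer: 2238016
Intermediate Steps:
d(R, j) = 2*R*j (d(R, j) = R*(2*j) = 2*R*j)
(d(-26, 24) + L(14))² = (2*(-26)*24 + 14³)² = (-1248 + 2744)² = 1496² = 2238016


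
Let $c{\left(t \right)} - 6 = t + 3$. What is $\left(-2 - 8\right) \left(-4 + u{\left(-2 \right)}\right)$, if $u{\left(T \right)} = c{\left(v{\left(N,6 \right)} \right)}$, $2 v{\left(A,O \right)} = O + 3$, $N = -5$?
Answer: $-95$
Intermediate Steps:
$v{\left(A,O \right)} = \frac{3}{2} + \frac{O}{2}$ ($v{\left(A,O \right)} = \frac{O + 3}{2} = \frac{3 + O}{2} = \frac{3}{2} + \frac{O}{2}$)
$c{\left(t \right)} = 9 + t$ ($c{\left(t \right)} = 6 + \left(t + 3\right) = 6 + \left(3 + t\right) = 9 + t$)
$u{\left(T \right)} = \frac{27}{2}$ ($u{\left(T \right)} = 9 + \left(\frac{3}{2} + \frac{1}{2} \cdot 6\right) = 9 + \left(\frac{3}{2} + 3\right) = 9 + \frac{9}{2} = \frac{27}{2}$)
$\left(-2 - 8\right) \left(-4 + u{\left(-2 \right)}\right) = \left(-2 - 8\right) \left(-4 + \frac{27}{2}\right) = \left(-2 - 8\right) \frac{19}{2} = \left(-10\right) \frac{19}{2} = -95$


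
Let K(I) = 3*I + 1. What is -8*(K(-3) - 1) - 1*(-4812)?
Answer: 4884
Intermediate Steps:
K(I) = 1 + 3*I
-8*(K(-3) - 1) - 1*(-4812) = -8*((1 + 3*(-3)) - 1) - 1*(-4812) = -8*((1 - 9) - 1) + 4812 = -8*(-8 - 1) + 4812 = -8*(-9) + 4812 = 72 + 4812 = 4884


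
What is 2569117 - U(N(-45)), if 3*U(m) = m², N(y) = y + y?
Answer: 2566417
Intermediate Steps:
N(y) = 2*y
U(m) = m²/3
2569117 - U(N(-45)) = 2569117 - (2*(-45))²/3 = 2569117 - (-90)²/3 = 2569117 - 8100/3 = 2569117 - 1*2700 = 2569117 - 2700 = 2566417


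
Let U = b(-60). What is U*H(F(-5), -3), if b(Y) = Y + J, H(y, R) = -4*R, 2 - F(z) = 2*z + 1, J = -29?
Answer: -1068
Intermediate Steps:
F(z) = 1 - 2*z (F(z) = 2 - (2*z + 1) = 2 - (1 + 2*z) = 2 + (-1 - 2*z) = 1 - 2*z)
b(Y) = -29 + Y (b(Y) = Y - 29 = -29 + Y)
U = -89 (U = -29 - 60 = -89)
U*H(F(-5), -3) = -(-356)*(-3) = -89*12 = -1068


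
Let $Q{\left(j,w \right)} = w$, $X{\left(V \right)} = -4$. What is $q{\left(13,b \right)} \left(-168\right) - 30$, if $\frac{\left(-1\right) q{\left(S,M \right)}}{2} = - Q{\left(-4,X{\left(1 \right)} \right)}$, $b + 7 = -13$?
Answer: $1314$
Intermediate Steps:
$b = -20$ ($b = -7 - 13 = -20$)
$q{\left(S,M \right)} = -8$ ($q{\left(S,M \right)} = - 2 \left(\left(-1\right) \left(-4\right)\right) = \left(-2\right) 4 = -8$)
$q{\left(13,b \right)} \left(-168\right) - 30 = \left(-8\right) \left(-168\right) - 30 = 1344 - 30 = 1314$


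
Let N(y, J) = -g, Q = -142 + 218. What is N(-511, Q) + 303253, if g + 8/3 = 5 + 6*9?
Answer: 909590/3 ≈ 3.0320e+5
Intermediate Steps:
Q = 76
g = 169/3 (g = -8/3 + (5 + 6*9) = -8/3 + (5 + 54) = -8/3 + 59 = 169/3 ≈ 56.333)
N(y, J) = -169/3 (N(y, J) = -1*169/3 = -169/3)
N(-511, Q) + 303253 = -169/3 + 303253 = 909590/3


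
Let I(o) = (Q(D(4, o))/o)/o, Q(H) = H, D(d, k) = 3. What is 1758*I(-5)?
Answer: 5274/25 ≈ 210.96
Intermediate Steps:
I(o) = 3/o² (I(o) = (3/o)/o = 3/o²)
1758*I(-5) = 1758*(3/(-5)²) = 1758*(3*(1/25)) = 1758*(3/25) = 5274/25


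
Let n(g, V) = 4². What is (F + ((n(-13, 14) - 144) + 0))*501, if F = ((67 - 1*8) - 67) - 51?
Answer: -93687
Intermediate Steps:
F = -59 (F = ((67 - 8) - 67) - 51 = (59 - 67) - 51 = -8 - 51 = -59)
n(g, V) = 16
(F + ((n(-13, 14) - 144) + 0))*501 = (-59 + ((16 - 144) + 0))*501 = (-59 + (-128 + 0))*501 = (-59 - 128)*501 = -187*501 = -93687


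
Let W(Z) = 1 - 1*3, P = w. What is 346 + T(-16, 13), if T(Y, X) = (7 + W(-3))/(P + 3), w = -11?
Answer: 2763/8 ≈ 345.38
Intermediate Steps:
P = -11
W(Z) = -2 (W(Z) = 1 - 3 = -2)
T(Y, X) = -5/8 (T(Y, X) = (7 - 2)/(-11 + 3) = 5/(-8) = 5*(-1/8) = -5/8)
346 + T(-16, 13) = 346 - 5/8 = 2763/8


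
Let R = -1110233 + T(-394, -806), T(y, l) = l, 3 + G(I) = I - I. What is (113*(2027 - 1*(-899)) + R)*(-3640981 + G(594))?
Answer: 2841427554584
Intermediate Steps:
G(I) = -3 (G(I) = -3 + (I - I) = -3 + 0 = -3)
R = -1111039 (R = -1110233 - 806 = -1111039)
(113*(2027 - 1*(-899)) + R)*(-3640981 + G(594)) = (113*(2027 - 1*(-899)) - 1111039)*(-3640981 - 3) = (113*(2027 + 899) - 1111039)*(-3640984) = (113*2926 - 1111039)*(-3640984) = (330638 - 1111039)*(-3640984) = -780401*(-3640984) = 2841427554584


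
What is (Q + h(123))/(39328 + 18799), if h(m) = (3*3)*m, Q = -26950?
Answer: -25843/58127 ≈ -0.44460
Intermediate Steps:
h(m) = 9*m
(Q + h(123))/(39328 + 18799) = (-26950 + 9*123)/(39328 + 18799) = (-26950 + 1107)/58127 = -25843*1/58127 = -25843/58127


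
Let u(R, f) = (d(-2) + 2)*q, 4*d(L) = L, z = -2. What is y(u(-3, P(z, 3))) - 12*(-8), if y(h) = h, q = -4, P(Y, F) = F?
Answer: 90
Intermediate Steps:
d(L) = L/4
u(R, f) = -6 (u(R, f) = ((1/4)*(-2) + 2)*(-4) = (-1/2 + 2)*(-4) = (3/2)*(-4) = -6)
y(u(-3, P(z, 3))) - 12*(-8) = -6 - 12*(-8) = -6 + 96 = 90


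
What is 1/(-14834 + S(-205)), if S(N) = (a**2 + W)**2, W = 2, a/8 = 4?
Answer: 1/1037842 ≈ 9.6354e-7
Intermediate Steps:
a = 32 (a = 8*4 = 32)
S(N) = 1052676 (S(N) = (32**2 + 2)**2 = (1024 + 2)**2 = 1026**2 = 1052676)
1/(-14834 + S(-205)) = 1/(-14834 + 1052676) = 1/1037842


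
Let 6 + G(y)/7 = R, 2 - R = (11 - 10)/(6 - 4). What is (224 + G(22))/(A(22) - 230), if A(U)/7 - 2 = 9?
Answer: -385/306 ≈ -1.2582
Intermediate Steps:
R = 3/2 (R = 2 - (11 - 10)/(6 - 4) = 2 - 1/2 = 3/2 ≈ 1.5000)
A(U) = 77 (A(U) = 14 + 7*9 = 14 + 63 = 77)
G(y) = -63/2 (G(y) = -42 + 7*(3/2) = -42 + 21/2 = -63/2)
(224 + G(22))/(A(22) - 230) = (224 - 63/2)/(77 - 230) = (385/2)/(-153) = (385/2)*(-1/153) = -385/306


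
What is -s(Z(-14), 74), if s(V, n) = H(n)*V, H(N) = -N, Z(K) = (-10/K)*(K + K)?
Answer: -1480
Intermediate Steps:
Z(K) = -20 (Z(K) = (-10/K)*(2*K) = -20)
s(V, n) = -V*n (s(V, n) = (-n)*V = -V*n)
-s(Z(-14), 74) = -(-1)*(-20)*74 = -1*1480 = -1480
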